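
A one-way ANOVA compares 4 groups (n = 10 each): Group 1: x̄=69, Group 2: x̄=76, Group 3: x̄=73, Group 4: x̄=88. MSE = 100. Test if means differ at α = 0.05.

Grand mean = 76.5. SS_between = 2010.0, MS_between = 670.0. F = 6.7, F_crit ≈ 2.866. Reject H₀.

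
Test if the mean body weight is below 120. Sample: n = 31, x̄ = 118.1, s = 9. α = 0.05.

t = (118.1 - 120)/(9/√31) = -1.175, df = 30. Critical t = -1.697. Fail to reject H₀.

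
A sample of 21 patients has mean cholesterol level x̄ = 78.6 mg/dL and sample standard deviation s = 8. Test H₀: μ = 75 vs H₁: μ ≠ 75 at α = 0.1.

t = (x̄ - μ₀)/(s/√n) = (78.6 - 75)/(8/√21) = 2.062. df = 20, critical t = ±1.725. Reject H₀.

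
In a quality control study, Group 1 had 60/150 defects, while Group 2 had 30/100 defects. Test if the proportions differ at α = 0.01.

p̂₁ = 0.4, p̂₂ = 0.3, pooled p̂ = 0.36. z = 1.614. Critical: ±2.576. Fail to reject H₀.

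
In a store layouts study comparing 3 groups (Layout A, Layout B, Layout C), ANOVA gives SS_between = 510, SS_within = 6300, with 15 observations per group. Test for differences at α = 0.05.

df_between = 2, df_within = 42. F = MS_between/MS_within = 255.0/150.0 = 1.7. F_crit ≈ 3.22. Fail to reject H₀.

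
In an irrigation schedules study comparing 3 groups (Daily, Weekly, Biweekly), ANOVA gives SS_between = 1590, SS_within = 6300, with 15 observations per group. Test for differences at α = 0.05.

df_between = 2, df_within = 42. F = MS_between/MS_within = 795.0/150.0 = 5.3. F_crit ≈ 3.22. Reject H₀. At least one mean differs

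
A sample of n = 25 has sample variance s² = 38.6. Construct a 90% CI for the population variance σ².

df = 24. χ²_{0.05} = 36.415, χ²_{0.95} = 13.848. CI for σ² = ((n-1)s²/χ²_{α/2}, (n-1)s²/χ²_{1-α/2}) = (24·38.6/36.415, 24·38.6/13.848) = (25.44, 66.9)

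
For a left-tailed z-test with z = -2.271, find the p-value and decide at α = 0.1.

p = P(Z < -2.271) = Φ(-2.271) ≈ 0.0116. Since p < 0.1, reject H₀ (significant) at α = 0.1.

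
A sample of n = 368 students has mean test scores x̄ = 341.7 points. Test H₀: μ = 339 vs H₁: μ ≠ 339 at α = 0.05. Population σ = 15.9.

z = (x̄ - μ₀)/(σ/√n) = (341.7 - 339)/(15.9/√368) = 3.258. Critical value: ±1.96. Since |3.258| > 1.96, Reject H₀.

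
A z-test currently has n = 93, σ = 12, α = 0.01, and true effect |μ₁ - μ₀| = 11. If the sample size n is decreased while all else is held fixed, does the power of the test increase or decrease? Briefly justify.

Power decreases: a smaller n inflates the standard error σ/√n, pulling the sampling distribution under H₁ back toward the critical value.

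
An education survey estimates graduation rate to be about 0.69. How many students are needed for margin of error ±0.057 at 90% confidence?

n = z²p(1-p)/E² = 1.645²×0.69×0.31/0.057² = 178.2 → n = 179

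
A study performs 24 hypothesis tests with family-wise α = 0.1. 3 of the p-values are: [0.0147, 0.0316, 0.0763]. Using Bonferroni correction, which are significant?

Bonferroni α = 0.1/24 = 0.00417. None of the given p-values are significant.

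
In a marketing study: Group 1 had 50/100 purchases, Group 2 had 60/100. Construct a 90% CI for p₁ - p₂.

p̂₁ = 0.5, p̂₂ = 0.6. Difference = -0.1. CI = (-0.215, 0.015)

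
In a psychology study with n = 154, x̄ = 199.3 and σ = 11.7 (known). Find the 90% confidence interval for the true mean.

CI = x̄ ± z*(σ/√n) = 199.3 ± 1.645(11.7/√154) = 199.3 ± 1.55 = (197.75, 200.85)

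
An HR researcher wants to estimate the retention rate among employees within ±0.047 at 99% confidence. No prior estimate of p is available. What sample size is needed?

Conservative approach: use p = 0.5 (maximizes p(1-p) = 0.25). n = z²(0.25)/E² = 2.576²×0.25/0.047² = 751.0 → n = 751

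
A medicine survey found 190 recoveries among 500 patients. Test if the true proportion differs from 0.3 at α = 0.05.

p̂ = 0.38, p₀ = 0.3. z = (p̂ - p₀)/√(p₀(1-p₀)/n) = 3.904. Critical: ±1.96. Reject H₀.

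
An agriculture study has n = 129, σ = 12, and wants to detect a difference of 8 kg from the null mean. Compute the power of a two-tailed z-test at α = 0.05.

SE = σ/√n = 12/√129 = 1.057. Non-centrality λ = d/SE = 8/1.057 = 7.572. Power ≈ Φ(λ - z_{α/2}) = Φ(7.572 - 1.96) = Φ(5.612) = 1.0.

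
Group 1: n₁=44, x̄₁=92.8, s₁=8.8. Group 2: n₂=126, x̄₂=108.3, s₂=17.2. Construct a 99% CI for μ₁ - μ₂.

Difference = -15.5. SE = √(8.8²/44 + 17.2²/126) = 2.027. CI = (-20.72, -10.28)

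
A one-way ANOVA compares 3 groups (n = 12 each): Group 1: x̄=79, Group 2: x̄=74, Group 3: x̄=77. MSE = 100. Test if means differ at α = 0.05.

Grand mean = 76.67. SS_between = 152.0, MS_between = 76.0. F = 0.76, F_crit ≈ 3.285. Fail to reject H₀.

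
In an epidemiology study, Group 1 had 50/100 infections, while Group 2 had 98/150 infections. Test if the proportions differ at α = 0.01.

p̂₁ = 0.5, p̂₂ = 0.653, pooled p̂ = 0.592. z = -2.417. Critical: ±2.576. Fail to reject H₀.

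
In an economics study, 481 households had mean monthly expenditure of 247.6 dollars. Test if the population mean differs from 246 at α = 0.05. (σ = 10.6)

z = (x̄ - μ₀)/(σ/√n) = (247.6 - 246)/(10.6/√481) = 3.31. Critical value: ±1.96. Since |3.31| > 1.96, Reject H₀.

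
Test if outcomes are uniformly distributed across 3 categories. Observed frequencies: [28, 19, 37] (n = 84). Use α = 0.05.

Expected = 28 each. χ² = Σ(O-E)²/E = 5.786. df = 2, critical value = 5.991. Fail to reject H₀.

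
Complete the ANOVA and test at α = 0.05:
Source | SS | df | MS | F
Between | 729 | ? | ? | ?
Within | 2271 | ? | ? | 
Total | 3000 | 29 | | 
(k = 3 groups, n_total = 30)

df_between = 2, df_within = 27. MS_between = 364.5, MS_within = 84.11. F = 4.334, F_crit ≈ 3.354. Reject H₀.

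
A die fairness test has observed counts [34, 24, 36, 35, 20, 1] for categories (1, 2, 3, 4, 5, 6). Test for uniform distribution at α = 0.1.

Expected = 25 each. χ² = Σ(O-E)²/E = 36.16. df = 5, critical value = 9.236. Reject H₀.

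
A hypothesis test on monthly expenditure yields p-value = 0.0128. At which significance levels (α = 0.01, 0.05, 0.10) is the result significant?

p = 0.0128. Significant at: α = 0.05, 0.1.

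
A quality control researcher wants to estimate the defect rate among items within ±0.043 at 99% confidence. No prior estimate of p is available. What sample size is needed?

Conservative approach: use p = 0.5 (maximizes p(1-p) = 0.25). n = z²(0.25)/E² = 2.576²×0.25/0.043² = 897.2 → n = 898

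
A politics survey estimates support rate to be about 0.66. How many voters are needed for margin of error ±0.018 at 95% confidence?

n = z²p(1-p)/E² = 1.96²×0.66×0.34/0.018² = 2660.7 → n = 2661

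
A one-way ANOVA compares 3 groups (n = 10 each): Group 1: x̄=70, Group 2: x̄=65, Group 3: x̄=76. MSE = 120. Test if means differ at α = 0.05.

Grand mean = 70.33. SS_between = 606.67, MS_between = 303.33. F = 2.528, F_crit ≈ 3.354. Fail to reject H₀.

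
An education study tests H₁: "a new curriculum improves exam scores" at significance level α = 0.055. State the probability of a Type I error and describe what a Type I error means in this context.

P(Type I error) = α = 0.055. A Type I error is rejecting H₀ when H₀ is actually true (false positive) — here, concluding that a new curriculum improves exam scores when in fact this is not the case. Consequence: adopting a curriculum that gives no real benefit — disruption for nothing.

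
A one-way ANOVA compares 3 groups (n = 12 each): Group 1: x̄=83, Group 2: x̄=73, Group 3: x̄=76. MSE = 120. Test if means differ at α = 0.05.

Grand mean = 77.33. SS_between = 632.0, MS_between = 316.0. F = 2.633, F_crit ≈ 3.285. Fail to reject H₀.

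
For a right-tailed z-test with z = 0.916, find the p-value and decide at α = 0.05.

p = P(Z > 0.916) = 1 - Φ(0.916) ≈ 0.1798. Since p ≥ 0.05, fail to reject H₀ (not significant) at α = 0.05.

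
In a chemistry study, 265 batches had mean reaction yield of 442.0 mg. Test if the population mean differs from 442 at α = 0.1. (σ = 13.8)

z = (x̄ - μ₀)/(σ/√n) = (442.0 - 442)/(13.8/√265) = 0.0. Critical value: ±1.645. Since |0.0| ≤ 1.645, Fail to reject H₀.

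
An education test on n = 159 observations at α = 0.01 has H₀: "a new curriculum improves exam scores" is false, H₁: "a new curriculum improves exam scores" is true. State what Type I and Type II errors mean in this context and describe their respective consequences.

Type I (false positive): concluding that a new curriculum improves exam scores when it is not — adopting a curriculum that gives no real benefit — disruption for nothing. Type II (false negative): failing to conclude that a new curriculum improves exam scores when it is — keeping the old curriculum when the new one would have helped students. Which is costlier depends on domain priorities and is a judgement call rather than a statistical fact.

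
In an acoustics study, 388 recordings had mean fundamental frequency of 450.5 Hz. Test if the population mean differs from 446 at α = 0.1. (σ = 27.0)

z = (x̄ - μ₀)/(σ/√n) = (450.5 - 446)/(27.0/√388) = 3.283. Critical value: ±1.645. Since |3.283| > 1.645, Reject H₀.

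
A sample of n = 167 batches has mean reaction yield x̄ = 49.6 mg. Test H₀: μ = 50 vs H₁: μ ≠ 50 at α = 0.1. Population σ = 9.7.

z = (x̄ - μ₀)/(σ/√n) = (49.6 - 50)/(9.7/√167) = -0.533. Critical value: ±1.645. Since |-0.533| ≤ 1.645, Fail to reject H₀.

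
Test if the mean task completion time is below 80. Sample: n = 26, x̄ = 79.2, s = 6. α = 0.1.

t = (79.2 - 80)/(6/√26) = -0.68, df = 25. Critical t = -1.316. Fail to reject H₀.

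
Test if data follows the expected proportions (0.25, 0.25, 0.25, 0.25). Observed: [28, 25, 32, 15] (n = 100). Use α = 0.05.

Expected: [25.0, 25.0, 25.0, 25.0]. χ² = 6.32. df = 3, critical = 7.815. Fail to reject H₀.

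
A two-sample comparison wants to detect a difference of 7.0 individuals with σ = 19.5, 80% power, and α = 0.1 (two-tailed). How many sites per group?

n per group = 2(z_α/2 + z_β)²σ²/d² = 2×(1.645 + 0.84)²×19.5²/7.0² = 95.8 → n = 96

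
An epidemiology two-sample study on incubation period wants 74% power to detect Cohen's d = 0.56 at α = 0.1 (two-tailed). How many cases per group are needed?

z_{α/2} = 1.645, z_β = Φ⁻¹(0.74) = 0.643. For medium effect (d = 0.56): n per group = 2(z_{α/2} + z_β)²/d² = 2(1.645 + 0.643)²/0.56² = 33.4 → 34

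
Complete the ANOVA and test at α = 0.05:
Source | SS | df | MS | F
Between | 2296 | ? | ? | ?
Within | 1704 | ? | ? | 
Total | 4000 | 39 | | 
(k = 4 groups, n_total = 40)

df_between = 3, df_within = 36. MS_between = 765.33, MS_within = 47.33. F = 16.169, F_crit ≈ 2.866. Reject H₀.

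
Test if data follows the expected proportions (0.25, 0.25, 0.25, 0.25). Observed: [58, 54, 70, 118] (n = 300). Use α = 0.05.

Expected: [75.0, 75.0, 75.0, 75.0]. χ² = 34.72. df = 3, critical = 7.815. Reject H₀.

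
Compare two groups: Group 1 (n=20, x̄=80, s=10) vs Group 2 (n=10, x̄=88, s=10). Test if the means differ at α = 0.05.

Pooled sp = 10.0. t = -2.066, df = 28. Critical t = ±2.048. Reject H₀.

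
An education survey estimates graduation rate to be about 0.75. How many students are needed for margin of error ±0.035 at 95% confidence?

n = z²p(1-p)/E² = 1.96²×0.75×0.25/0.035² = 588.0 → n = 588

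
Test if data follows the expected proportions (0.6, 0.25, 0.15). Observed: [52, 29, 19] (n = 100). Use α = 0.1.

Expected: [60.0, 25.0, 15.0]. χ² = 2.773. df = 2, critical = 4.605. Fail to reject H₀.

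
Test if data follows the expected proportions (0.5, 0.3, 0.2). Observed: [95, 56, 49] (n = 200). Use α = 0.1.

Expected: [100.0, 60.0, 40.0]. χ² = 2.542. df = 2, critical = 4.605. Fail to reject H₀.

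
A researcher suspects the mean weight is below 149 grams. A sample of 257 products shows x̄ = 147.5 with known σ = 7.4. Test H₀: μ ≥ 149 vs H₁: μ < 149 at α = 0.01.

z = -3.25. Critical value: -2.33. Reject H₀.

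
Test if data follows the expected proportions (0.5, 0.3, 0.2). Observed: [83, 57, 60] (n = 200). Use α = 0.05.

Expected: [100.0, 60.0, 40.0]. χ² = 13.04. df = 2, critical = 5.991. Reject H₀.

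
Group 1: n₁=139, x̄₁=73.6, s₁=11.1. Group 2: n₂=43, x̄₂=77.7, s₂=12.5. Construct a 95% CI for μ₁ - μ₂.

Difference = -4.1. SE = √(11.1²/139 + 12.5²/43) = 2.126. CI = (-8.27, 0.07)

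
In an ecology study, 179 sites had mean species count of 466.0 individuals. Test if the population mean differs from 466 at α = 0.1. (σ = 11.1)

z = (x̄ - μ₀)/(σ/√n) = (466.0 - 466)/(11.1/√179) = 0.0. Critical value: ±1.645. Since |0.0| ≤ 1.645, Fail to reject H₀.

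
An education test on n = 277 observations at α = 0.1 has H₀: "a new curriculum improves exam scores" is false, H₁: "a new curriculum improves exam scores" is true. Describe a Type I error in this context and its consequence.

Type I error: rejecting H₀ when it is true — concluding that a new curriculum improves exam scores when in fact it is not. Consequence: adopting a curriculum that gives no real benefit — disruption for nothing.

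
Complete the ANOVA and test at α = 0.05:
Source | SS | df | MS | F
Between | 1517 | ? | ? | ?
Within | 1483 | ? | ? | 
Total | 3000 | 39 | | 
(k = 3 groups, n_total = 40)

df_between = 2, df_within = 37. MS_between = 758.5, MS_within = 40.08. F = 18.924, F_crit ≈ 3.252. Reject H₀.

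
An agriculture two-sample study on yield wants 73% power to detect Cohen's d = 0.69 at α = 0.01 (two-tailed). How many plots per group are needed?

z_{α/2} = 2.576, z_β = Φ⁻¹(0.73) = 0.613. For medium effect (d = 0.69): n per group = 2(z_{α/2} + z_β)²/d² = 2(2.576 + 0.613)²/0.69² = 42.7 → 43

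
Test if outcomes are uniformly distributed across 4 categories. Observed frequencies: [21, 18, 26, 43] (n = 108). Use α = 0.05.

Expected = 27 each. χ² = Σ(O-E)²/E = 13.852. df = 3, critical value = 7.815. Reject H₀.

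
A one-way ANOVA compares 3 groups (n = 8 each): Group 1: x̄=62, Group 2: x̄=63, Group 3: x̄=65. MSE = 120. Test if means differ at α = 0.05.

Grand mean = 63.33. SS_between = 37.33, MS_between = 18.67. F = 0.156, F_crit ≈ 3.467. Fail to reject H₀.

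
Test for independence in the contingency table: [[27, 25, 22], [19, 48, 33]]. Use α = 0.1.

χ² = 7.112. df = 2, critical = 4.605. Reject H₀. Variables are dependent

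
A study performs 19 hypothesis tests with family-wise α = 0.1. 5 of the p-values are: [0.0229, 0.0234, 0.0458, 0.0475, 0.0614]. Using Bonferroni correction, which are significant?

Bonferroni α = 0.1/19 = 0.00526. None of the given p-values are significant.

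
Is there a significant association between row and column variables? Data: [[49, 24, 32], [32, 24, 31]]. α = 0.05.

χ² = 1.913. df = 2, critical = 5.991. Fail to reject H₀. No evidence of dependence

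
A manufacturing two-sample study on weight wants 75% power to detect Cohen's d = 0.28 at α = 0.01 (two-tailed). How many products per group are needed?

z_{α/2} = 2.576, z_β = Φ⁻¹(0.75) = 0.674. For small effect (d = 0.28): n per group = 2(z_{α/2} + z_β)²/d² = 2(2.576 + 0.674)²/0.28² = 269.5 → 270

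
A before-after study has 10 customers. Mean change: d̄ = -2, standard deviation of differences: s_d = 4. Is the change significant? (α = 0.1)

t = d̄/(s_d/√n) = -2/(4/√10) = -1.581. df = 9, critical t = ±1.833. Fail to reject H₀.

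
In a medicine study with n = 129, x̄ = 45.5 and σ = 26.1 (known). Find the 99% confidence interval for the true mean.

CI = x̄ ± z*(σ/√n) = 45.5 ± 2.576(26.1/√129) = 45.5 ± 5.92 = (39.58, 51.42)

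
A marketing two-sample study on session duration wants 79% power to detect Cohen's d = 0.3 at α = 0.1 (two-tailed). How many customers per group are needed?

z_{α/2} = 1.645, z_β = Φ⁻¹(0.79) = 0.806. For small effect (d = 0.3): n per group = 2(z_{α/2} + z_β)²/d² = 2(1.645 + 0.806)²/0.3² = 133.5 → 134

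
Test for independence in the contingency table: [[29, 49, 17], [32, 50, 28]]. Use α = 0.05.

χ² = 1.758. df = 2, critical = 5.991. Fail to reject H₀. No evidence of dependence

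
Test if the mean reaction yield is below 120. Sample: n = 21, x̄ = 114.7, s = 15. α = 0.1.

t = (114.7 - 120)/(15/√21) = -1.619, df = 20. Critical t = -1.325. Reject H₀.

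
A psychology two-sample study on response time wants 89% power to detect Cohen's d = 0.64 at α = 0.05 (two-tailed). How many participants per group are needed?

z_{α/2} = 1.96, z_β = Φ⁻¹(0.89) = 1.227. For medium effect (d = 0.64): n per group = 2(z_{α/2} + z_β)²/d² = 2(1.96 + 1.227)²/0.64² = 49.6 → 50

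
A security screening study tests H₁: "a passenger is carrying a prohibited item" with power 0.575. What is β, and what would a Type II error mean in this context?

β = 1 - power = 1 - 0.575 = 0.425. A Type II error is failing to reject H₀ when H₀ is false (false negative) — here, failing to conclude that a passenger is carrying a prohibited item when in fact it is true. Consequence: letting a prohibited item through — security breach.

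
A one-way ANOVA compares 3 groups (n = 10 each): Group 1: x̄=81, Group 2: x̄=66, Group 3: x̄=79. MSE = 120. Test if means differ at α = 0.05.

Grand mean = 75.33. SS_between = 1326.67, MS_between = 663.33. F = 5.528, F_crit ≈ 3.354. Reject H₀.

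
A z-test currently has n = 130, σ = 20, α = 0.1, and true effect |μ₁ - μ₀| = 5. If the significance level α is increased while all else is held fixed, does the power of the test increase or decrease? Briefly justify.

Power increases: a larger α lowers the critical value, so more of the H₁ sampling distribution falls in the rejection region.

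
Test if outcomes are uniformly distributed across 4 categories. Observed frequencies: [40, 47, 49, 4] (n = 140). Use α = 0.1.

Expected = 35 each. χ² = Σ(O-E)²/E = 37.886. df = 3, critical value = 6.251. Reject H₀.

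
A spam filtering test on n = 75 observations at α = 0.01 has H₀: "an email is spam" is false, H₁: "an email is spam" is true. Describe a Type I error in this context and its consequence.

Type I error: rejecting H₀ when it is true — concluding that an email is spam when in fact it is not. Consequence: a legitimate email is sent to the spam folder and the user misses it.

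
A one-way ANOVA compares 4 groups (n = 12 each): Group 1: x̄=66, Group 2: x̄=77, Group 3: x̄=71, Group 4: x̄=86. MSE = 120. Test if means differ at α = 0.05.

Grand mean = 75.0. SS_between = 2664.0, MS_between = 888.0. F = 7.4, F_crit ≈ 2.816. Reject H₀.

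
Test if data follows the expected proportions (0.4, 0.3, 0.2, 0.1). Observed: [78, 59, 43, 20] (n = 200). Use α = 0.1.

Expected: [80.0, 60.0, 40.0, 20.0]. χ² = 0.292. df = 3, critical = 6.251. Fail to reject H₀.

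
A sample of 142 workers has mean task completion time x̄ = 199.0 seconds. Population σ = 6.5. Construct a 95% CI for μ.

CI = x̄ ± z*(σ/√n) = 199.0 ± 1.96(6.5/√142) = 199.0 ± 1.07 = (197.93, 200.07)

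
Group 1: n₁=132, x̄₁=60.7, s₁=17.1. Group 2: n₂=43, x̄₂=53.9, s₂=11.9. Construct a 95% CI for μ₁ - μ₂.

Difference = 6.8. SE = √(17.1²/132 + 11.9²/43) = 2.347. CI = (2.2, 11.4)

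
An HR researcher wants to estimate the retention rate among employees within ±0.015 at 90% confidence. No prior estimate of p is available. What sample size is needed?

Conservative approach: use p = 0.5 (maximizes p(1-p) = 0.25). n = z²(0.25)/E² = 1.645²×0.25/0.015² = 3006.7 → n = 3007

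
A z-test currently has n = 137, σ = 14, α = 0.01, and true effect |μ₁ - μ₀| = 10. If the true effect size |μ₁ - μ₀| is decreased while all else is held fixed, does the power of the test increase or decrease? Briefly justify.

Power decreases: a smaller true effect decreases the non-centrality λ = |μ₁ - μ₀|/(σ/√n).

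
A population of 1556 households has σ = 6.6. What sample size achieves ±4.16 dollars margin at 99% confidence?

Without FPC: n₀ = (2.576×6.6/4.16)² = 16.703. With FPC: n = n₀N/(n₀+N-1) = 16.5 → n = 17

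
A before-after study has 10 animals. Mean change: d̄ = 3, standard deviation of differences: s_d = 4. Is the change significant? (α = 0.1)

t = d̄/(s_d/√n) = 3/(4/√10) = 2.372. df = 9, critical t = ±1.833. Reject H₀.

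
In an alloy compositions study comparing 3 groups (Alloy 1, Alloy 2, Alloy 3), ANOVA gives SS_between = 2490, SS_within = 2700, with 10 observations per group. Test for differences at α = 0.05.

df_between = 2, df_within = 27. F = MS_between/MS_within = 1245.0/100.0 = 12.45. F_crit ≈ 3.354. Reject H₀. At least one mean differs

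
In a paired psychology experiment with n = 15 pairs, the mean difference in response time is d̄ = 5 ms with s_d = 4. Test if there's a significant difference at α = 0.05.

t = d̄/(s_d/√n) = 5/(4/√15) = 4.841. df = 14, critical t = ±2.145. Reject H₀.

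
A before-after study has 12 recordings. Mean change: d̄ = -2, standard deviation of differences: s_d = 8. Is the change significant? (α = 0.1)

t = d̄/(s_d/√n) = -2/(8/√12) = -0.866. df = 11, critical t = ±1.796. Fail to reject H₀.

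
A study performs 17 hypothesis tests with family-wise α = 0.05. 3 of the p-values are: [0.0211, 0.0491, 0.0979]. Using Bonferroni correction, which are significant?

Bonferroni α = 0.05/17 = 0.00294. None of the given p-values are significant.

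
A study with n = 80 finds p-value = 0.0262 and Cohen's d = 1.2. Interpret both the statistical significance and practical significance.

Statistically significant (p = 0.0262 < 0.05). Cohen's d = 1.2 indicates a large effect size. Both statistical and practical significance should be considered.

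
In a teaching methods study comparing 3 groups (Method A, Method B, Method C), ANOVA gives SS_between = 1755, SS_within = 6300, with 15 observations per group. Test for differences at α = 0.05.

df_between = 2, df_within = 42. F = MS_between/MS_within = 877.5/150.0 = 5.85. F_crit ≈ 3.22. Reject H₀. At least one mean differs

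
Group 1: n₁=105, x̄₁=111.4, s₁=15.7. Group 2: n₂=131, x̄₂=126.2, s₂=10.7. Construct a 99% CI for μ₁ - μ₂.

Difference = -14.8. SE = √(15.7²/105 + 10.7²/131) = 1.795. CI = (-19.42, -10.18)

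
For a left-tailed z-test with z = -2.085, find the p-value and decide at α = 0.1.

p = P(Z < -2.085) = Φ(-2.085) ≈ 0.0185. Since p < 0.1, reject H₀ (significant) at α = 0.1.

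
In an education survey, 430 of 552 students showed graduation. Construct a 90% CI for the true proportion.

p̂ = 0.779. CI = p̂ ± z*√(p̂(1-p̂)/n) = (0.75, 0.808)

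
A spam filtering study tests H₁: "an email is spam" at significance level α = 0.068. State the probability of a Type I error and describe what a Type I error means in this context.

P(Type I error) = α = 0.068. A Type I error is rejecting H₀ when H₀ is actually true (false positive) — here, concluding that an email is spam when in fact this is not the case. Consequence: a legitimate email is sent to the spam folder and the user misses it.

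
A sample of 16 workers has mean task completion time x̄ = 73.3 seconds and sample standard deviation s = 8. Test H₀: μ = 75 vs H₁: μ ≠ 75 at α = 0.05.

t = (x̄ - μ₀)/(s/√n) = (73.3 - 75)/(8/√16) = -0.85. df = 15, critical t = ±2.131. Fail to reject H₀.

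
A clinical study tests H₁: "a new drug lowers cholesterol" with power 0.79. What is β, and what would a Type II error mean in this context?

β = 1 - power = 1 - 0.79 = 0.21. A Type II error is failing to reject H₀ when H₀ is false (false negative) — here, failing to conclude that a new drug lowers cholesterol when in fact it is true. Consequence: shelving an effective drug — patients miss out on a treatment that would have helped.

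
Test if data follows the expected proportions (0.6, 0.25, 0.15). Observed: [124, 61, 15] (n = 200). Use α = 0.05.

Expected: [120.0, 50.0, 30.0]. χ² = 10.053. df = 2, critical = 5.991. Reject H₀.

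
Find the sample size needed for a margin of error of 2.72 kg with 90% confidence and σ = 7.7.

n = (z*σ/E)² = (1.645×7.7/2.72)² = 21.7 → n = 22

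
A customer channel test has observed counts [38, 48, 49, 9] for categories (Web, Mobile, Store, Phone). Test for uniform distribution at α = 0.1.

Expected = 36 each. χ² = Σ(O-E)²/E = 29.056. df = 3, critical value = 6.251. Reject H₀.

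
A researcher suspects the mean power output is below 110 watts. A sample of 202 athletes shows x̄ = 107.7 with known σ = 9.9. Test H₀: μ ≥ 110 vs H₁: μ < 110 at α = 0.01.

z = -3.302. Critical value: -2.33. Reject H₀.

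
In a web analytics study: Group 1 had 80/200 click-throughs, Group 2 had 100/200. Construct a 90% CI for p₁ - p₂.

p̂₁ = 0.4, p̂₂ = 0.5. Difference = -0.1. CI = (-0.181, -0.019)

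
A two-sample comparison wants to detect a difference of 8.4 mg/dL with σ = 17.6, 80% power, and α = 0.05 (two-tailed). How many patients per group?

n per group = 2(z_α/2 + z_β)²σ²/d² = 2×(1.96 + 0.84)²×17.6²/8.4² = 68.8 → n = 69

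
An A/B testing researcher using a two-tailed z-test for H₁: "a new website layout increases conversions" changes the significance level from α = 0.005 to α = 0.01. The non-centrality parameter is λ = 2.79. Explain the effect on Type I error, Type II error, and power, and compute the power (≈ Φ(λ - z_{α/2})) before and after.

Increasing α from 0.005 to 0.01:
• Type I error rate increases (α is the Type I rate by definition).
• Critical value moves from z_{α/2} = 2.807 to 2.576, so power = Φ(λ - z_{α/2}) goes from Φ(2.79 - 2.807) = 0.493 to Φ(2.79 - 2.576) = 0.585.
• Type II error rate β = 1 - power therefore decreases (0.507 → 0.415).
Appropriate when false negatives are costly — here, discarding a layout that would have improved conversions — lost revenue.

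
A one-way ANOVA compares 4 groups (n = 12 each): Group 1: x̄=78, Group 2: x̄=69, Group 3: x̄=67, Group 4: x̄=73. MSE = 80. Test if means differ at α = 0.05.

Grand mean = 71.75. SS_between = 849.0, MS_between = 283.0. F = 3.538, F_crit ≈ 2.816. Reject H₀.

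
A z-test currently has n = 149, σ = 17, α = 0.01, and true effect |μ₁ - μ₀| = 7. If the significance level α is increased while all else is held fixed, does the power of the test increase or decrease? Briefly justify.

Power increases: a larger α lowers the critical value, so more of the H₁ sampling distribution falls in the rejection region.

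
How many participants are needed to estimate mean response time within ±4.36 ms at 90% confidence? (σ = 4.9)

n = (z*σ/E)² = (1.645×4.9/4.36)² = 3.4 → n = 4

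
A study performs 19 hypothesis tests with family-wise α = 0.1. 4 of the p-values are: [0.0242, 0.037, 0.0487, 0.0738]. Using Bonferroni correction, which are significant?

Bonferroni α = 0.1/19 = 0.00526. None of the given p-values are significant.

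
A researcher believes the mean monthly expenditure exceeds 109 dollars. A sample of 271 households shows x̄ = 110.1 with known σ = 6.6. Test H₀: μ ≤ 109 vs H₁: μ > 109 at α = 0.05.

z = 2.744. Critical value: 1.645. Reject H₀.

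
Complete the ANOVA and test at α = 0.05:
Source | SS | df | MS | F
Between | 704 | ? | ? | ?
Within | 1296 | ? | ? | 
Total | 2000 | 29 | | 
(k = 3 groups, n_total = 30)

df_between = 2, df_within = 27. MS_between = 352.0, MS_within = 48.0. F = 7.333, F_crit ≈ 3.354. Reject H₀.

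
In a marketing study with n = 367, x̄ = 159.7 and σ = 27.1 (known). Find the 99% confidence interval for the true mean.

CI = x̄ ± z*(σ/√n) = 159.7 ± 2.576(27.1/√367) = 159.7 ± 3.64 = (156.06, 163.34)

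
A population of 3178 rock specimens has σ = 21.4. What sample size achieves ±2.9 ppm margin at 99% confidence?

Without FPC: n₀ = (2.576×21.4/2.9)² = 361.346. With FPC: n = n₀N/(n₀+N-1) = 324.5 → n = 325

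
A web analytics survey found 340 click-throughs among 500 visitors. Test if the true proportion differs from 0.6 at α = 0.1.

p̂ = 0.68, p₀ = 0.6. z = (p̂ - p₀)/√(p₀(1-p₀)/n) = 3.651. Critical: ±1.645. Reject H₀.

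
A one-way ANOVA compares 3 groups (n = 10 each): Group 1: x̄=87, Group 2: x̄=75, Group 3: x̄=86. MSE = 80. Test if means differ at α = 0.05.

Grand mean = 82.67. SS_between = 886.67, MS_between = 443.33. F = 5.542, F_crit ≈ 3.354. Reject H₀.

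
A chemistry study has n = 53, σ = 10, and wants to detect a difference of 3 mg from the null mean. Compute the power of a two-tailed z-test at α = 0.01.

SE = σ/√n = 10/√53 = 1.374. Non-centrality λ = d/SE = 3/1.374 = 2.184. Power ≈ Φ(λ - z_{α/2}) = Φ(2.184 - 2.576) = Φ(-0.392) = 0.348.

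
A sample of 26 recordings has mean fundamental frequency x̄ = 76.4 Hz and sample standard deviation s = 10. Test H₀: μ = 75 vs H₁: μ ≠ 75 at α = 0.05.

t = (x̄ - μ₀)/(s/√n) = (76.4 - 75)/(10/√26) = 0.714. df = 25, critical t = ±2.06. Fail to reject H₀.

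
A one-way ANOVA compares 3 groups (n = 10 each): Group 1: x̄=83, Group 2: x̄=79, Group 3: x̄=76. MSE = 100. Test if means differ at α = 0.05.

Grand mean = 79.33. SS_between = 246.67, MS_between = 123.33. F = 1.233, F_crit ≈ 3.354. Fail to reject H₀.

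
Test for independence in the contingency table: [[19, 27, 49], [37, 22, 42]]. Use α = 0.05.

χ² = 6.657. df = 2, critical = 5.991. Reject H₀. Variables are dependent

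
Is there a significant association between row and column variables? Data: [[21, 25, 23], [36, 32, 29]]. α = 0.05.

χ² = 0.799. df = 2, critical = 5.991. Fail to reject H₀. No evidence of dependence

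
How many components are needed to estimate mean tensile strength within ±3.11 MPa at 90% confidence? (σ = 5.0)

n = (z*σ/E)² = (1.645×5.0/3.11)² = 7.0 → n = 7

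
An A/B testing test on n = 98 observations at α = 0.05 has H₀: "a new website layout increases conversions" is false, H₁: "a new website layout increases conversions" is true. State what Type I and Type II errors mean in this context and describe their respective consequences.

Type I (false positive): concluding that a new website layout increases conversions when it is not — rolling out a layout that doesn't actually help — wasted engineering effort. Type II (false negative): failing to conclude that a new website layout increases conversions when it is — discarding a layout that would have improved conversions — lost revenue. Which is costlier depends on domain priorities and is a judgement call rather than a statistical fact.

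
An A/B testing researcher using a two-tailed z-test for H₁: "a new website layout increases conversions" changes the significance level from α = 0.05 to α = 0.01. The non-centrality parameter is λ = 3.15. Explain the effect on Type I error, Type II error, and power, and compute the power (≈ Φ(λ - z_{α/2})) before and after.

Decreasing α from 0.05 to 0.01:
• Type I error rate decreases (α is the Type I rate by definition).
• Critical value moves from z_{α/2} = 1.96 to 2.576, so power = Φ(λ - z_{α/2}) goes from Φ(3.15 - 1.96) = 0.883 to Φ(3.15 - 2.576) = 0.717.
• Type II error rate β = 1 - power therefore increases (0.117 → 0.283).
Appropriate when false positives are costly — here, rolling out a layout that doesn't actually help — wasted engineering effort.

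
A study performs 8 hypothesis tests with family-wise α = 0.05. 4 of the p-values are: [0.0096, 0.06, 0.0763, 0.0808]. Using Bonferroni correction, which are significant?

Bonferroni α = 0.05/8 = 0.00625. None of the given p-values are significant.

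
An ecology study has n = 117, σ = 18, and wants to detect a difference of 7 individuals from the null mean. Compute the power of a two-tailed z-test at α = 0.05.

SE = σ/√n = 18/√117 = 1.664. Non-centrality λ = d/SE = 7/1.664 = 4.206. Power ≈ Φ(λ - z_{α/2}) = Φ(4.206 - 1.96) = Φ(2.246) = 0.988.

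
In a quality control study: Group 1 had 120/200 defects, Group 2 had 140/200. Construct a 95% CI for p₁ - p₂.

p̂₁ = 0.6, p̂₂ = 0.7. Difference = -0.1. CI = (-0.193, -0.007)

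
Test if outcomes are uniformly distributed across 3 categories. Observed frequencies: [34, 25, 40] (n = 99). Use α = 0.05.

Expected = 33 each. χ² = Σ(O-E)²/E = 3.455. df = 2, critical value = 5.991. Fail to reject H₀.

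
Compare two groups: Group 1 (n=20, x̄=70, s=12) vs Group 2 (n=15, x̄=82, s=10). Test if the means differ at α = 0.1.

Pooled sp = 11.2. t = -3.138, df = 33. Critical t = ±1.692. Reject H₀.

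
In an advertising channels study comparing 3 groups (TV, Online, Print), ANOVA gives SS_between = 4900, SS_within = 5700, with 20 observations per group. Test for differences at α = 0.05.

df_between = 2, df_within = 57. F = MS_between/MS_within = 2450.0/100.0 = 24.5. F_crit ≈ 3.159. Reject H₀. At least one mean differs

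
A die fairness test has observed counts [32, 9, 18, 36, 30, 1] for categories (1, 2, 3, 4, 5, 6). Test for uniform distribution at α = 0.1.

Expected = 21 each. χ² = Σ(O-E)²/E = 46.667. df = 5, critical value = 9.236. Reject H₀.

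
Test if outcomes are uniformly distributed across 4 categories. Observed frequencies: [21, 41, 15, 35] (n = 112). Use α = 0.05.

Expected = 28 each. χ² = Σ(O-E)²/E = 15.571. df = 3, critical value = 7.815. Reject H₀.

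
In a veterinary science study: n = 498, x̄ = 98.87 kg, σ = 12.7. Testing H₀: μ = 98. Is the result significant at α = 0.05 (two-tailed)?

z = (98.87 - 98)/(12.7/√498) = 1.529. Since |z| ≤ 1.96, not significant at α = 0.05.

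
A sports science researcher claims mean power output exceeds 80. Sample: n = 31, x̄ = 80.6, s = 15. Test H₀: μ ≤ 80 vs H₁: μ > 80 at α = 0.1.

t = (80.6 - 80)/(15/√31) = 0.223, df = 30. Critical t = 1.31. Fail to reject H₀.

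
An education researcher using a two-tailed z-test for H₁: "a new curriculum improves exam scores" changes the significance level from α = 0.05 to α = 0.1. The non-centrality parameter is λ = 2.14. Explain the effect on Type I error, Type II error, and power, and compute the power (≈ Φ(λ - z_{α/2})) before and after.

Increasing α from 0.05 to 0.1:
• Type I error rate increases (α is the Type I rate by definition).
• Critical value moves from z_{α/2} = 1.96 to 1.645, so power = Φ(λ - z_{α/2}) goes from Φ(2.14 - 1.96) = 0.571 to Φ(2.14 - 1.645) = 0.69.
• Type II error rate β = 1 - power therefore decreases (0.429 → 0.31).
Appropriate when false negatives are costly — here, keeping the old curriculum when the new one would have helped students.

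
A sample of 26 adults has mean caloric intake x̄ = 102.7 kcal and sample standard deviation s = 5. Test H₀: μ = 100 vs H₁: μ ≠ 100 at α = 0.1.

t = (x̄ - μ₀)/(s/√n) = (102.7 - 100)/(5/√26) = 2.753. df = 25, critical t = ±1.708. Reject H₀.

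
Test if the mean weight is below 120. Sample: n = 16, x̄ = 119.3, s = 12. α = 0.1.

t = (119.3 - 120)/(12/√16) = -0.233, df = 15. Critical t = -1.341. Fail to reject H₀.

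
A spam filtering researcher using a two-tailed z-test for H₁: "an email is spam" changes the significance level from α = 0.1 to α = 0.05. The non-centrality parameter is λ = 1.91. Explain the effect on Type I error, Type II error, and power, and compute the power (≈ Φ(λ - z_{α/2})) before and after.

Decreasing α from 0.1 to 0.05:
• Type I error rate decreases (α is the Type I rate by definition).
• Critical value moves from z_{α/2} = 1.645 to 1.96, so power = Φ(λ - z_{α/2}) goes from Φ(1.91 - 1.645) = 0.604 to Φ(1.91 - 1.96) = 0.48.
• Type II error rate β = 1 - power therefore increases (0.396 → 0.52).
Appropriate when false positives are costly — here, a legitimate email is sent to the spam folder and the user misses it.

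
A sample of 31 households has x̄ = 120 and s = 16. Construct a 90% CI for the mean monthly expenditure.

CI = x̄ ± t*(s/√n) = 120 ± 1.697(16/√31) = (115.12, 124.88)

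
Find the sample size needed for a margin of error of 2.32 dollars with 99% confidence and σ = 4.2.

n = (z*σ/E)² = (2.576×4.2/2.32)² = 21.7 → n = 22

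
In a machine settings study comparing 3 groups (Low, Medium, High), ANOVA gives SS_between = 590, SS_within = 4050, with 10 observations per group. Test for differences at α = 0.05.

df_between = 2, df_within = 27. F = MS_between/MS_within = 295.0/150.0 = 1.967. F_crit ≈ 3.354. Fail to reject H₀.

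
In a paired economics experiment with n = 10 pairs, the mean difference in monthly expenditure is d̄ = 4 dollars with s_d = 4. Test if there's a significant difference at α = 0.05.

t = d̄/(s_d/√n) = 4/(4/√10) = 3.162. df = 9, critical t = ±2.262. Reject H₀.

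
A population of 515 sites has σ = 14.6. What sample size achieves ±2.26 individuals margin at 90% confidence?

Without FPC: n₀ = (1.645×14.6/2.26)² = 112.933. With FPC: n = n₀N/(n₀+N-1) = 92.8 → n = 93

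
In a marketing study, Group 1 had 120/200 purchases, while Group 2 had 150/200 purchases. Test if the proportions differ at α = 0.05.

p̂₁ = 0.6, p̂₂ = 0.75, pooled p̂ = 0.675. z = -3.203. Critical: ±1.96. Reject H₀.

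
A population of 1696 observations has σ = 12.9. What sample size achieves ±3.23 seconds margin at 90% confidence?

Without FPC: n₀ = (1.645×12.9/3.23)² = 43.162. With FPC: n = n₀N/(n₀+N-1) = 42.1 → n = 43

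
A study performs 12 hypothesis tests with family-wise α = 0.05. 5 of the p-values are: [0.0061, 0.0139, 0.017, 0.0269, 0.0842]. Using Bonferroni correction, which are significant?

Bonferroni α = 0.05/12 = 0.00417. None of the given p-values are significant.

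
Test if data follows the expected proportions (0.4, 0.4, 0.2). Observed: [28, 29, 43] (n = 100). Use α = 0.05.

Expected: [40.0, 40.0, 20.0]. χ² = 33.075. df = 2, critical = 5.991. Reject H₀.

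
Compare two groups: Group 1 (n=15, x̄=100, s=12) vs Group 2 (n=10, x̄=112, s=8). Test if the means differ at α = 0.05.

Pooled sp = 10.62. t = -2.769, df = 23. Critical t = ±2.069. Reject H₀.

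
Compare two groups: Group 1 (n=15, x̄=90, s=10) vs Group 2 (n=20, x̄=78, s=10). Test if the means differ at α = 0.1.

Pooled sp = 10.0. t = 3.513, df = 33. Critical t = ±1.692. Reject H₀.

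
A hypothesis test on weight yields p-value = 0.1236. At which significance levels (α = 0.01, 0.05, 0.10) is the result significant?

p = 0.1236. Not significant at any of the given levels.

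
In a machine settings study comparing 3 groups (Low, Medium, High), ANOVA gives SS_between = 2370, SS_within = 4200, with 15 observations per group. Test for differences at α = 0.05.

df_between = 2, df_within = 42. F = MS_between/MS_within = 1185.0/100.0 = 11.85. F_crit ≈ 3.22. Reject H₀. At least one mean differs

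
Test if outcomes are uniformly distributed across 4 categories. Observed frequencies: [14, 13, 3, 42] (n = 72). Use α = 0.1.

Expected = 18 each. χ² = Σ(O-E)²/E = 46.778. df = 3, critical value = 6.251. Reject H₀.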